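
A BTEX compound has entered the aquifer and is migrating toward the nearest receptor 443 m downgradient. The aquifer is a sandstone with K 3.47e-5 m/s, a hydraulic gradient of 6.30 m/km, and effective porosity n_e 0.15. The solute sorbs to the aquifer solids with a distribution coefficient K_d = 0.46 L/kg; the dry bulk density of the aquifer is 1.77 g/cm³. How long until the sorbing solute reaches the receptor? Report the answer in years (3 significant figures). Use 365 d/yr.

K = 3.47e-5 m/s × 86400 s/d = 2.998 m/d
Specific discharge q = 2.998 × 0.0063 = 0.01889 m/d
Average linear velocity = 0.01889 / 0.15 = 0.1259 m/d
Retardation R = 1 + ρ_b·K_d/n = 1 + 1.77×0.46/0.15 = 6.428
Contaminant velocity v_c = v/R = 0.1259/6.428 = 0.01959 m/d
t = L/v_c = 443/0.01959 = 22610 d
   = 22610/365 = 62.0 yr

62.0 years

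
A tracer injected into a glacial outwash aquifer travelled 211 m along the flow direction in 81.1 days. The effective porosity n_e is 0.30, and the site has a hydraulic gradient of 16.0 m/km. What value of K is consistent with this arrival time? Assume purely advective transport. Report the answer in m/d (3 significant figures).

48.8 m/d

v = L / t = 211 / 81.1 = 2.602 m/d
K = v · n / i = 2.602 × 0.30 / 0.016 = 48.8 m/d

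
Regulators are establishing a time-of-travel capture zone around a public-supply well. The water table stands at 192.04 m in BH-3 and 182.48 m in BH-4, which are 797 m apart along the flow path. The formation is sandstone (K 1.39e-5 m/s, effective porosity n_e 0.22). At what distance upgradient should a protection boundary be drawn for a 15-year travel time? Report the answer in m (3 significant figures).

359 m

Hydraulic gradient i = (192.04 − 182.48) / 797 = 9.56 / 797 = 0.01199
K = 1.39e-5 m/s × 86400 s/d = 1.201 m/d
Darcy flux q = K·i = 1.201 × 0.01199 = 0.01441 m/d
v_s = q/n_e = 0.01441/0.22 = 0.06548 m/d
T = 15 yr × 365 = 5475 d
L = v × T = 0.06548 × 5475 = 358.5 m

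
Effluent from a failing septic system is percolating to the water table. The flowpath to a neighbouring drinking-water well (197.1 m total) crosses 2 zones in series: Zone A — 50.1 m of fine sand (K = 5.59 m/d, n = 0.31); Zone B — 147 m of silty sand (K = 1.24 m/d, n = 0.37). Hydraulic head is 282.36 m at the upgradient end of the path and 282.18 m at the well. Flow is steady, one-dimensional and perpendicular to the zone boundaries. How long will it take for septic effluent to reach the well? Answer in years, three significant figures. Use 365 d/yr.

136 years

Total head drop ΔH = 282.36 − 282.18 = 0.18 m
Continuity: the same q passes through each zone, so ΔH = q·Σ(L_j/K_j) — the zones act as resistances in series.
Σ(L/K) = 50.1/5.59 + 147/1.24 = 8.962 + 118.5 = 127.5 d
q = ΔH / Σ(L/K) = 0.18 / 127.5 = 0.001412 m/d (same in every zone)
Zone A: v = q/n = 0.001412/0.31 = 0.004554 m/d → t_A = 50.1/0.004554 = 11000 d
Zone B: v = q/n = 0.001412/0.37 = 0.003815 m/d → t_B = 147/0.003815 = 38530 d
Total t = 11000 + 38530 = 49530 d
   = 49530 / 365 = 136 yr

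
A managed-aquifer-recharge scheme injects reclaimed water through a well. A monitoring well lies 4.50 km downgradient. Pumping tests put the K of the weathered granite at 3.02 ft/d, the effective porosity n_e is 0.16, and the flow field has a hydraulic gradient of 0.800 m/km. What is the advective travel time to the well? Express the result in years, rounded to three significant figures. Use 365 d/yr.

K = 3.02 ft/d × 0.3048 = 0.9205 m/d
Specific discharge q = 0.9205 × 8.0e-4 = 7.364e-4 m/d
v = Ki/n = 0.9205·8.0e-4/0.16 = 0.004602 m/d
L = 4.50 km = 4500 m
t = L / v = 4500 / 0.004602 = 977700 d
   = 977700 / 365 = 2680 yr

2680 years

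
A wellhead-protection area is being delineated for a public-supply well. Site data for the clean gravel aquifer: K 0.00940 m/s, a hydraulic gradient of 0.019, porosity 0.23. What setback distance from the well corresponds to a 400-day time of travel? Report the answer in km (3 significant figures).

26.8 km

K = 0.00940 m/s × 86400 s/d = 812.2 m/d
q = Ki = 812.2 × 0.019 = 15.43 m/d
Average linear velocity = 15.43 / 0.23 = 67.09 m/d
L = v × T = 67.09 × 400 = 26840 m
   = 26.8 km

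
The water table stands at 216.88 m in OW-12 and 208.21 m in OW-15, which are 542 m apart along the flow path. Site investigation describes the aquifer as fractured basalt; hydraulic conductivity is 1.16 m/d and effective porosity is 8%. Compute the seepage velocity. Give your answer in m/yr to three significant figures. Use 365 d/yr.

84.7 m/yr

Hydraulic gradient i = (216.88 − 208.21) / 542 = 8.67 / 542 = 0.01600
Darcy flux q = K·i = 1.16 × 0.01600 = 0.01856 m/d
v_s = q/n_e = 0.01856/0.08 = 0.2319 m/d
   = 0.2319 × 365 = 84.7 m/yr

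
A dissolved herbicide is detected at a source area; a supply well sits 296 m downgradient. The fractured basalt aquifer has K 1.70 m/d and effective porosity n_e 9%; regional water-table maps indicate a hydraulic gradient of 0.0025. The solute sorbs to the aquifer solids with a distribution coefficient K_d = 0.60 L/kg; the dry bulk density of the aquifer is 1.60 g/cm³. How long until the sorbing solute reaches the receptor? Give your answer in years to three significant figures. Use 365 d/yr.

200 years

Specific discharge q = 1.70 × 0.0025 = 0.004250 m/d
v = Ki/n = 1.70·0.0025/0.09 = 0.04722 m/d
Retardation R = 1 + ρ_b·K_d/n = 1 + 1.60×0.60/0.09 = 11.67
Contaminant velocity v_c = v/R = 0.04722/11.67 = 0.004048 m/d
t = L/v_c = 296/0.004048 = 73130 d
   = 73130/365 = 200 yr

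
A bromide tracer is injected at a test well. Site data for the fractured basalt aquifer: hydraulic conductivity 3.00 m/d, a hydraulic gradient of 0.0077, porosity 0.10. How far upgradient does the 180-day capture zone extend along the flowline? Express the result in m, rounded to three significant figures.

q = Ki = 3.00 × 0.0077 = 0.02310 m/d
Average linear velocity = 0.02310 / 0.10 = 0.2310 m/d
L = v × T = 0.2310 × 180 = 41.58 m

41.6 m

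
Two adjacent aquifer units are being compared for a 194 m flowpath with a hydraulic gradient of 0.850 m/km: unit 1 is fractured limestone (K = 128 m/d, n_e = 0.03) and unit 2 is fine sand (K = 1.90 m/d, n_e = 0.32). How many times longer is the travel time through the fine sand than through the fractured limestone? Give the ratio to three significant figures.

Unit 1 (fractured limestone): v = 128×8.5e-4/0.03 = 3.627 m/d, t = 194/3.627 = 53.49 d
Unit 2 (fine sand): v = 1.90×8.5e-4/0.32 = 0.005047 m/d, t = 194/0.005047 = 38440 d
t(fine sand) / t(fractured limestone) = 38440/53.49 = 719

719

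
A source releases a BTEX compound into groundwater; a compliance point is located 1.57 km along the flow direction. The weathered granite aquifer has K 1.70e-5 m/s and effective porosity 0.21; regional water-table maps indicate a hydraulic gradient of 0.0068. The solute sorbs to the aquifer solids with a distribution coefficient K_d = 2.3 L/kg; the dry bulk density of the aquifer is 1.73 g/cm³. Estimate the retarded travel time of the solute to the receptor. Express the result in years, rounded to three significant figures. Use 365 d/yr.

1800 years

K = 1.70e-5 m/s × 86400 s/d = 1.469 m/d
Specific discharge q = 1.469 × 0.0068 = 0.009988 m/d
v_s = q/n_e = 0.009988/0.21 = 0.04756 m/d
Retardation R = 1 + ρ_b·K_d/n = 1 + 1.73×2.3/0.21 = 19.95
Contaminant velocity v_c = v/R = 0.04756/19.95 = 0.002384 m/d
L = 1.57 km = 1570 m
t = L/v_c = 1570/0.002384 = 658500 d
   = 658500/365 = 1800 yr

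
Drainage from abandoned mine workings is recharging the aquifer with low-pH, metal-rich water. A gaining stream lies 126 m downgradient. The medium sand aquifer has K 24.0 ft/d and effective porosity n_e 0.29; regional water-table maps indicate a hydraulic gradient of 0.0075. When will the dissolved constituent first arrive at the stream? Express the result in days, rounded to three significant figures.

666 days

K = 24.0 ft/d × 0.3048 = 7.315 m/d
Specific discharge q = 7.315 × 0.0075 = 0.05486 m/d
Seepage velocity v = q / n = 0.05486 / 0.29 = 0.1892 m/d
t = L / v = 126 / 0.1892 = 666.0 d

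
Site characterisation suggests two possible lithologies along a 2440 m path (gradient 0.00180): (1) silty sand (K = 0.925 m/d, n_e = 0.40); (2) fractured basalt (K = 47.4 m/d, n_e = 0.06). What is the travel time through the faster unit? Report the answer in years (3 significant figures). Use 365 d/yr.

Unit 1 (silty sand): v = 0.925×0.0018/0.40 = 0.004162 m/d, t = 2440/0.004162 = 586200 d
Unit 2 (fractured basalt): v = 47.4×0.0018/0.06 = 1.422 m/d, t = 2440/1.422 = 1716 d
Faster: 1716 d / 365 = 4.70 yr

4.70 years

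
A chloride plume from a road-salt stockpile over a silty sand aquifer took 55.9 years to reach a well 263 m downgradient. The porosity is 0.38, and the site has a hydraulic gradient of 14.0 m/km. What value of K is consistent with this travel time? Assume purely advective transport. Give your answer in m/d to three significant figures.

t = 55.9 years = 20400 d
v = L / t = 263 / 20400 = 0.01289 m/d
K = v · n / i = 0.01289 × 0.38 / 0.014 = 0.350 m/d

0.350 m/d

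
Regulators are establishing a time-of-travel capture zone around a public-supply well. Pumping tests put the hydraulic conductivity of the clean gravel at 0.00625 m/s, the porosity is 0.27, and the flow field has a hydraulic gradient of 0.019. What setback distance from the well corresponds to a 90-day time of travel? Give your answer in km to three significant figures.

K = 0.00625 m/s × 86400 s/d = 540.0 m/d
Specific discharge q = 540.0 × 0.019 = 10.26 m/d
Seepage velocity v = q / n = 10.26 / 0.27 = 38.00 m/d
L = v × T = 38.00 × 90 = 3420 m
   = 3.42 km

3.42 km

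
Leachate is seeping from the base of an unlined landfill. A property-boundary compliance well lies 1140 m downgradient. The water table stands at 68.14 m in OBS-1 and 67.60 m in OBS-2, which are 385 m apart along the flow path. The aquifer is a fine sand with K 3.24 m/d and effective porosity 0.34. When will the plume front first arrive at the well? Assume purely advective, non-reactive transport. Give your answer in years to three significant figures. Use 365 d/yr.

234 years

Hydraulic gradient i = (68.14 − 67.60) / 385 = 0.54 / 385 = 0.001403
Specific discharge q = 3.24 × 0.001403 = 0.004544 m/d
v = Ki/n = 3.24·0.001403/0.34 = 0.01337 m/d
t = L / v = 1140 / 0.01337 = 85290 d
   = 85290 / 365 = 234 yr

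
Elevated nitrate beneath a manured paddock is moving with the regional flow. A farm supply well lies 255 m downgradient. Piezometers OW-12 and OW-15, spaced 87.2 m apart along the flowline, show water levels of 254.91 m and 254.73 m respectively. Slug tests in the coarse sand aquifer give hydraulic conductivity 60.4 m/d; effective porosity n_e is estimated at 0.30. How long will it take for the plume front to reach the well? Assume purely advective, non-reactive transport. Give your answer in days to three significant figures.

Hydraulic gradient i = (254.91 − 254.73) / 87.2 = 0.18 / 87.2 = 0.002064
Specific discharge q = 60.4 × 0.002064 = 0.1247 m/d
Seepage velocity v = q / n = 0.1247 / 0.30 = 0.4156 m/d
t = L / v = 255 / 0.4156 = 613.6 d

614 days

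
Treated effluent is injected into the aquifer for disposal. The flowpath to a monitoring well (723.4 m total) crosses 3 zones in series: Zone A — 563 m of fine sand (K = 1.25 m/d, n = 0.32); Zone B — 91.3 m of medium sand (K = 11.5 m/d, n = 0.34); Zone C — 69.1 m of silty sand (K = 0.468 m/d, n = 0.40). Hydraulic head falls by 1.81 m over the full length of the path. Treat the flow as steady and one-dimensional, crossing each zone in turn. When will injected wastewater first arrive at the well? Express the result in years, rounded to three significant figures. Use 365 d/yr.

219 years

Continuity: the same q passes through each zone, so ΔH = q·Σ(L_j/K_j) — the zones act as resistances in series.
Σ(L/K) = 563/1.25 + 91.3/11.5 + 69.1/0.468 = 450.4 + 7.939 + 147.6 = 606.0 d
q = ΔH / Σ(L/K) = 1.81 / 606.0 = 0.002987 m/d (same in every zone)
Zone A: v = q/n = 0.002987/0.32 = 0.009334 m/d → t_A = 563/0.009334 = 60320 d
Zone B: v = q/n = 0.002987/0.34 = 0.008785 m/d → t_B = 91.3/0.008785 = 10390 d
Zone C: v = q/n = 0.002987/0.40 = 0.007467 m/d → t_C = 69.1/0.007467 = 9254 d
Total t = 60320 + 10390 + 9254 = 79960 d
   = 79960 / 365 = 219 yr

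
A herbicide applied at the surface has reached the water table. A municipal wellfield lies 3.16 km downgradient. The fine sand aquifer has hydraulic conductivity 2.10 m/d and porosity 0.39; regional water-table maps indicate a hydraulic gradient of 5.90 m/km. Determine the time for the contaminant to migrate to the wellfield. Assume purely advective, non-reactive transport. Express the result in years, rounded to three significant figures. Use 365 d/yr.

273 years

q = Ki = 2.10 × 0.0059 = 0.01239 m/d
Average linear velocity = 0.01239 / 0.39 = 0.03177 m/d
L = 3.16 km = 3160 m
t = L / v = 3160 / 0.03177 = 99470 d
   = 99470 / 365 = 273 yr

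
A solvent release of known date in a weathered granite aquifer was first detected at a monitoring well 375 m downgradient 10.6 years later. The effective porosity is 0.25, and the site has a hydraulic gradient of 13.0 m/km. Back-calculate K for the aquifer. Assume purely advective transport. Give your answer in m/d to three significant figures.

t = 10.6 years = 3869 d
v = L / t = 375 / 3869 = 0.09692 m/d
K = v · n / i = 0.09692 × 0.25 / 0.013 = 1.86 m/d

1.86 m/d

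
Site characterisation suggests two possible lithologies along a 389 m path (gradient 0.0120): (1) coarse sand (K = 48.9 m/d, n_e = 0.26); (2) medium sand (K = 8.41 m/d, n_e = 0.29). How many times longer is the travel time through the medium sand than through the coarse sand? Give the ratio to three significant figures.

Unit 1 (coarse sand): v = 48.9×0.012/0.26 = 2.257 m/d, t = 389/2.257 = 172.4 d
Unit 2 (medium sand): v = 8.41×0.012/0.29 = 0.3480 m/d, t = 389/0.3480 = 1118 d
t(medium sand) / t(coarse sand) = 1118/172.4 = 6.49

6.49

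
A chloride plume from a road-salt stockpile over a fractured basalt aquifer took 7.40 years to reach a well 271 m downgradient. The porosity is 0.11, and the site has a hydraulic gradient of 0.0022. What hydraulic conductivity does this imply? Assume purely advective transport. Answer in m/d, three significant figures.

5.02 m/d

t = 7.40 years = 2701 d
v = L / t = 271 / 2701 = 0.1003 m/d
K = v · n / i = 0.1003 × 0.11 / 0.0022 = 5.02 m/d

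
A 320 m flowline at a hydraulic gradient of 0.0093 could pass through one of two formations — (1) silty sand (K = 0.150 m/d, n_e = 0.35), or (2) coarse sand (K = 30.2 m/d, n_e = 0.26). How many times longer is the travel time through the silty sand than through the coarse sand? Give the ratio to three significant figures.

271

Unit 1 (silty sand): v = 0.150×0.0093/0.35 = 0.003986 m/d, t = 320/0.003986 = 80290 d
Unit 2 (coarse sand): v = 30.2×0.0093/0.26 = 1.080 m/d, t = 320/1.080 = 296.2 d
t(silty sand) / t(coarse sand) = 80290/296.2 = 271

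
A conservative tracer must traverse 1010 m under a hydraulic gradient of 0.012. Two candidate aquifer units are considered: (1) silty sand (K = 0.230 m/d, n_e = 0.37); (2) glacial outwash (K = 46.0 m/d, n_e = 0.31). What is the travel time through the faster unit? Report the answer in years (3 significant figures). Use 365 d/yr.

1.55 years

Unit 1 (silty sand): v = 0.230×0.012/0.37 = 0.007459 m/d, t = 1010/0.007459 = 135400 d
Unit 2 (glacial outwash): v = 46.0×0.012/0.31 = 1.781 m/d, t = 1010/1.781 = 567.2 d
Faster: 567.2 d / 365 = 1.55 yr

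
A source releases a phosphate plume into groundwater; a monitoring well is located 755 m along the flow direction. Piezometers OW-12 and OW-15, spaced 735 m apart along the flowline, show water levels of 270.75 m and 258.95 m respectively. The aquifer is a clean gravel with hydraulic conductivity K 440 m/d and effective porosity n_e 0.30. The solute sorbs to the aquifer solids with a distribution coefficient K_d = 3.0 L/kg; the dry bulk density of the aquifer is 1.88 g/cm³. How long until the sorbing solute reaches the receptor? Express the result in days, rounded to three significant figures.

Hydraulic gradient i = (270.75 − 258.95) / 735 = 11.80 / 735 = 0.01605
Specific discharge q = 440 × 0.01605 = 7.064 m/d
v_s = q/n_e = 7.064/0.30 = 23.55 m/d
Retardation R = 1 + ρ_b·K_d/n = 1 + 1.88×3.0/0.30 = 19.80
Contaminant velocity v_c = v/R = 23.55/19.80 = 1.189 m/d
t = L/v_c = 755/1.189 = 634.9 d

635 days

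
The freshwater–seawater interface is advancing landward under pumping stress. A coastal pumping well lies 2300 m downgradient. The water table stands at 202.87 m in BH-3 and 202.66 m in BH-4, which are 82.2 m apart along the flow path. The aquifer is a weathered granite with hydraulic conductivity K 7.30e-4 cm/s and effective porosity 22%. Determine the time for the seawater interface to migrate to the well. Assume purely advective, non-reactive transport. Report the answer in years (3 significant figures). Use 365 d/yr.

Hydraulic gradient i = (202.87 − 202.66) / 82.2 = 0.21 / 82.2 = 0.002555
K = 7.30e-4 cm/s × 864 = 0.6307 m/d
q = Ki = 0.6307 × 0.002555 = 0.001611 m/d
v = Ki/n = 0.6307·0.002555/0.22 = 0.007324 m/d
t = L / v = 2300 / 0.007324 = 314000 d
   = 314000 / 365 = 860 yr

860 years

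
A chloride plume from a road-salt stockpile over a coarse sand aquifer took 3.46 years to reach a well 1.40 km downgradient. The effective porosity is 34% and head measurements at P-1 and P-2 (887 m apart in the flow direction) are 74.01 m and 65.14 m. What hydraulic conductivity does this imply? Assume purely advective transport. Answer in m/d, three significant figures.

Hydraulic gradient i = (74.01 − 65.14) / 887 = 8.87 / 887 = 0.01000
t = 3.46 years = 1263 d
L = 1.40 km = 1400 m
v = L / t = 1400 / 1263 = 1.109 m/d
K = v · n / i = 1.109 × 0.34 / 0.01000 = 37.7 m/d

37.7 m/d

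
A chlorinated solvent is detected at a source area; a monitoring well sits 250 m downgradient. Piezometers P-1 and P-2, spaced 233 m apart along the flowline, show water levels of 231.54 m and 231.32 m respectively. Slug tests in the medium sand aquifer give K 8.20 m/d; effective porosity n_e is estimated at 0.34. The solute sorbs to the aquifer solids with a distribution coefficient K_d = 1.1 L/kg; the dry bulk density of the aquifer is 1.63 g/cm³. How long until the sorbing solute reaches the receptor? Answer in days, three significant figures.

68900 days

Hydraulic gradient i = (231.54 − 231.32) / 233 = 0.22 / 233 = 9.442e-4
Darcy flux q = K·i = 8.20 × 9.442e-4 = 0.007742 m/d
v_s = q/n_e = 0.007742/0.34 = 0.02277 m/d
Retardation R = 1 + ρ_b·K_d/n = 1 + 1.63×1.1/0.34 = 6.274
Contaminant velocity v_c = v/R = 0.02277/6.274 = 0.003630 m/d
t = L/v_c = 250/0.003630 = 68870 d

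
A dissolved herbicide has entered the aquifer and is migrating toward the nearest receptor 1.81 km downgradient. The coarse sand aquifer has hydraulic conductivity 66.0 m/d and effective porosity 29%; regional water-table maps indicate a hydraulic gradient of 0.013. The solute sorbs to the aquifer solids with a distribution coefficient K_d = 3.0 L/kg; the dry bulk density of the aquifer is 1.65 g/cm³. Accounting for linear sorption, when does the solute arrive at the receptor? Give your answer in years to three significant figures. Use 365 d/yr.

Darcy flux q = K·i = 66.0 × 0.013 = 0.8580 m/d
v_s = q/n_e = 0.8580/0.29 = 2.959 m/d
Retardation R = 1 + ρ_b·K_d/n = 1 + 1.65×3.0/0.29 = 18.07
Contaminant velocity v_c = v/R = 2.959/18.07 = 0.1637 m/d
L = 1.81 km = 1810 m
t = L/v_c = 1810/0.1637 = 11050 d
   = 11050/365 = 30.3 yr

30.3 years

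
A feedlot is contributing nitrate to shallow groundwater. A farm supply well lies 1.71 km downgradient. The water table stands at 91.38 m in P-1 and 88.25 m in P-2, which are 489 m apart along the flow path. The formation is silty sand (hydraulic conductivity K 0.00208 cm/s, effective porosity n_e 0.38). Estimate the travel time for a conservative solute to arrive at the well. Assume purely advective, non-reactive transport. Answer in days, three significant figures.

56500 days

Hydraulic gradient i = (91.38 − 88.25) / 489 = 3.13 / 489 = 0.006401
K = 0.00208 cm/s × 864 = 1.797 m/d
q = Ki = 1.797 × 0.006401 = 0.01150 m/d
Seepage velocity v = q / n = 0.01150 / 0.38 = 0.03027 m/d
L = 1.71 km = 1710 m
t = L / v = 1710 / 0.03027 = 56490 d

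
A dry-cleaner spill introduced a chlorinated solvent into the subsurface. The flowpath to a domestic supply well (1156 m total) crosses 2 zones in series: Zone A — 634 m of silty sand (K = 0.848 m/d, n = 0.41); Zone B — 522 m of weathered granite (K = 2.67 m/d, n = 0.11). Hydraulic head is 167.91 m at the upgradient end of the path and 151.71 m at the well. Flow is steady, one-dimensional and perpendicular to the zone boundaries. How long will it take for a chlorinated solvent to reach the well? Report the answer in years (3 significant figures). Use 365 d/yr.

50.6 years

Total head drop ΔH = 167.91 − 151.71 = 16.20 m
Continuity: the same q passes through each zone, so ΔH = q·Σ(L_j/K_j) — the zones act as resistances in series.
Σ(L/K) = 634/0.848 + 522/2.67 = 747.6 + 195.5 = 943.1 d
q = ΔH / Σ(L/K) = 16.20 / 943.1 = 0.01718 m/d (same in every zone)
Zone A: v = q/n = 0.01718/0.41 = 0.04189 m/d → t_A = 634/0.04189 = 15130 d
Zone B: v = q/n = 0.01718/0.11 = 0.1562 m/d → t_B = 522/0.1562 = 3343 d
Total t = 15130 + 3343 = 18480 d
   = 18480 / 365 = 50.6 yr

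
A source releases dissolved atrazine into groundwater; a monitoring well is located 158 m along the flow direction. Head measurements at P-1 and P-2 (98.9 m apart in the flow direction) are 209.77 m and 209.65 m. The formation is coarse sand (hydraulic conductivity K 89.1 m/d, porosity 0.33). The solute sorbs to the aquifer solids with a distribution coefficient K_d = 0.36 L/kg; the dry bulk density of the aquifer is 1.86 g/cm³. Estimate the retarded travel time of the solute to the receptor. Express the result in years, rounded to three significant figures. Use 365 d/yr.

4.00 years

Hydraulic gradient i = (209.77 − 209.65) / 98.9 = 0.12 / 98.9 = 0.001213
Specific discharge q = 89.1 × 0.001213 = 0.1081 m/d
Seepage velocity v = q / n = 0.1081 / 0.33 = 0.3276 m/d
Retardation R = 1 + ρ_b·K_d/n = 1 + 1.86×0.36/0.33 = 3.029
Contaminant velocity v_c = v/R = 0.3276/3.029 = 0.1082 m/d
t = L/v_c = 158/0.1082 = 1461 d
   = 1461/365 = 4.00 yr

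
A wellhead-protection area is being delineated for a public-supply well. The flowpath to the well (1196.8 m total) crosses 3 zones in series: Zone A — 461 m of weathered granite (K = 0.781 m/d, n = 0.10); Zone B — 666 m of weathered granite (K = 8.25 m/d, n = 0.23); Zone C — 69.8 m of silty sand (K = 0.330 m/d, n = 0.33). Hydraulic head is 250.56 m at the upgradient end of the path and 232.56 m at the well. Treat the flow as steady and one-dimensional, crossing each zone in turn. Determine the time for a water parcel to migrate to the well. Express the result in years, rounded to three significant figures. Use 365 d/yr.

Total head drop ΔH = 250.56 − 232.56 = 18.00 m
Continuity: the same q passes through each zone, so ΔH = q·Σ(L_j/K_j) — the zones act as resistances in series.
Σ(L/K) = 461/0.781 + 666/8.25 + 69.8/0.330 = 590.3 + 80.73 + 211.5 = 882.5 d
q = ΔH / Σ(L/K) = 18.00 / 882.5 = 0.02040 m/d (same in every zone)
Zone A: v = q/n = 0.02040/0.10 = 0.2040 m/d → t_A = 461/0.2040 = 2260 d
Zone B: v = q/n = 0.02040/0.23 = 0.08868 m/d → t_B = 666/0.08868 = 7510 d
Zone C: v = q/n = 0.02040/0.33 = 0.06181 m/d → t_C = 69.8/0.06181 = 1129 d
Total t = 2260 + 7510 + 1129 = 10900 d
   = 10900 / 365 = 29.9 yr

29.9 years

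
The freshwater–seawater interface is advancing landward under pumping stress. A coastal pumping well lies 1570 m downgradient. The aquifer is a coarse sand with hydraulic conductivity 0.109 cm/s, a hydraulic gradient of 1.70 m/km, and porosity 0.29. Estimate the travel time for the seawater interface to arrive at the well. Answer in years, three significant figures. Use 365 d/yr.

K = 0.109 cm/s × 864 = 94.18 m/d
q = Ki = 94.18 × 0.0017 = 0.1601 m/d
Seepage velocity v = q / n = 0.1601 / 0.29 = 0.5521 m/d
t = L / v = 1570 / 0.5521 = 2844 d
   = 2844 / 365 = 7.79 yr

7.79 years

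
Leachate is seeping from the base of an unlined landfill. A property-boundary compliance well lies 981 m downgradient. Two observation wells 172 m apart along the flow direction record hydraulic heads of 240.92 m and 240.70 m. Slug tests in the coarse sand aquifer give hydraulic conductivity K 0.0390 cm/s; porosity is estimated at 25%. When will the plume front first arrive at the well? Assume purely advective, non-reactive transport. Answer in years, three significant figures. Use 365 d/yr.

Hydraulic gradient i = (240.92 − 240.70) / 172 = 0.22 / 172 = 0.001279
K = 0.0390 cm/s × 864 = 33.70 m/d
Darcy flux q = K·i = 33.70 × 0.001279 = 0.04310 m/d
Seepage velocity v = q / n = 0.04310 / 0.25 = 0.1724 m/d
t = L / v = 981 / 0.1724 = 5690 d
   = 5690 / 365 = 15.6 yr

15.6 years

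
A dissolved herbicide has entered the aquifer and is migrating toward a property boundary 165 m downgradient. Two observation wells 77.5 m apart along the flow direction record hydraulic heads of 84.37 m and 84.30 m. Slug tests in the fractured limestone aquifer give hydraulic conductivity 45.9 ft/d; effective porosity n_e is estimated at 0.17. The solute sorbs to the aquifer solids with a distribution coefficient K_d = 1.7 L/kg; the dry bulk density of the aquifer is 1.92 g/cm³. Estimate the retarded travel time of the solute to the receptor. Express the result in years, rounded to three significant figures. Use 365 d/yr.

123 years

Hydraulic gradient i = (84.37 − 84.30) / 77.5 = 0.07 / 77.5 = 9.032e-4
K = 45.9 ft/d × 0.3048 = 13.99 m/d
q = Ki = 13.99 × 9.032e-4 = 0.01264 m/d
Seepage velocity v = q / n = 0.01264 / 0.17 = 0.07433 m/d
Retardation R = 1 + ρ_b·K_d/n = 1 + 1.92×1.7/0.17 = 20.20
Contaminant velocity v_c = v/R = 0.07433/20.20 = 0.003680 m/d
t = L/v_c = 165/0.003680 = 44840 d
   = 44840/365 = 123 yr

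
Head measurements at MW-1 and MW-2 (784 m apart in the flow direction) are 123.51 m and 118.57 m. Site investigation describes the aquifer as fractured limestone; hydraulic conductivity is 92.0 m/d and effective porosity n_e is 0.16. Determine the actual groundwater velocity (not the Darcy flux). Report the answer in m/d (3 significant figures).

Hydraulic gradient i = (123.51 − 118.57) / 784 = 4.94 / 784 = 0.006301
Darcy flux q = K·i = 92.0 × 0.006301 = 0.5797 m/d
Seepage velocity v = q / n = 0.5797 / 0.16 = 3.623 m/d

3.62 m/d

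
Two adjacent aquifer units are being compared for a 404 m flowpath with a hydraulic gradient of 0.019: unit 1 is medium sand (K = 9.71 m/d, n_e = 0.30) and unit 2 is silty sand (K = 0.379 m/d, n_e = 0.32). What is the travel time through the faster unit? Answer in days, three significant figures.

Unit 1 (medium sand): v = 9.71×0.019/0.30 = 0.6150 m/d, t = 404/0.6150 = 656.9 d
Unit 2 (silty sand): v = 0.379×0.019/0.32 = 0.02250 m/d, t = 404/0.02250 = 17950 d
Faster unit: t = 657 d

657 days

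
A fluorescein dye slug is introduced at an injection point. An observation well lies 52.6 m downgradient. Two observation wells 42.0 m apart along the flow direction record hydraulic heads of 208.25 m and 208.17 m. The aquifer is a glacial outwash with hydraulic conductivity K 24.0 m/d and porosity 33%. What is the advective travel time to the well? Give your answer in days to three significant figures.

Hydraulic gradient i = (208.25 − 208.17) / 42.0 = 0.08 / 42.0 = 0.001905
Specific discharge q = 24.0 × 0.001905 = 0.04571 m/d
v = Ki/n = 24.0·0.001905/0.33 = 0.1385 m/d
t = L / v = 52.6 / 0.1385 = 379.7 d

380 days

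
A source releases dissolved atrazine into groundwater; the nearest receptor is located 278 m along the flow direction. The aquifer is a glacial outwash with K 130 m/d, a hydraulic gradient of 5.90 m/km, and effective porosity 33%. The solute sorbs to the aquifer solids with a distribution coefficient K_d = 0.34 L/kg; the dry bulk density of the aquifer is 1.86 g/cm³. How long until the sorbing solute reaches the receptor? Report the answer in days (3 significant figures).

349 days

Darcy flux q = K·i = 130 × 0.0059 = 0.7670 m/d
v = Ki/n = 130·0.0059/0.33 = 2.324 m/d
Retardation R = 1 + ρ_b·K_d/n = 1 + 1.86×0.34/0.33 = 2.916
Contaminant velocity v_c = v/R = 2.324/2.916 = 0.7970 m/d
t = L/v_c = 278/0.7970 = 348.8 d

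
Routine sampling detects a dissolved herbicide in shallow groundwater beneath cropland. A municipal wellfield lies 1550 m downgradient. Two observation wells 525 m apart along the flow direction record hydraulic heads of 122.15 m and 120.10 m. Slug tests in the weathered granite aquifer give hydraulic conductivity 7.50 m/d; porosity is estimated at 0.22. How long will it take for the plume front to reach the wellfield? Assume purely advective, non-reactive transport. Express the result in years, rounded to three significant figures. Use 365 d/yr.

31.9 years

Hydraulic gradient i = (122.15 − 120.10) / 525 = 2.05 / 525 = 0.003905
q = Ki = 7.50 × 0.003905 = 0.02929 m/d
v = Ki/n = 7.50·0.003905/0.22 = 0.1331 m/d
t = L / v = 1550 / 0.1331 = 11640 d
   = 11640 / 365 = 31.9 yr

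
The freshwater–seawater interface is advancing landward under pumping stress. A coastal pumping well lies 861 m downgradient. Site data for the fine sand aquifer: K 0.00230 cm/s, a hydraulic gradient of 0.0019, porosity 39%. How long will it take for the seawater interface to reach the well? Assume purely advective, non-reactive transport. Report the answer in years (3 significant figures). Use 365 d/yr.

244 years

K = 0.00230 cm/s × 864 = 1.987 m/d
Specific discharge q = 1.987 × 0.0019 = 0.003776 m/d
Seepage velocity v = q / n = 0.003776 / 0.39 = 0.009681 m/d
t = L / v = 861 / 0.009681 = 88930 d
   = 88930 / 365 = 244 yr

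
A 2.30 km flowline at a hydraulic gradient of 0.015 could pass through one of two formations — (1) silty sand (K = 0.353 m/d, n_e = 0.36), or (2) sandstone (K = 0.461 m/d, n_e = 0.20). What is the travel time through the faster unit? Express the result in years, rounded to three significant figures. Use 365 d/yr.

182 years

Unit 1 (silty sand): v = 0.353×0.015/0.36 = 0.01471 m/d, t = 2300/0.01471 = 156400 d
Unit 2 (sandstone): v = 0.461×0.015/0.20 = 0.03458 m/d, t = 2300/0.03458 = 66520 d
Faster: 66520 d / 365 = 182 yr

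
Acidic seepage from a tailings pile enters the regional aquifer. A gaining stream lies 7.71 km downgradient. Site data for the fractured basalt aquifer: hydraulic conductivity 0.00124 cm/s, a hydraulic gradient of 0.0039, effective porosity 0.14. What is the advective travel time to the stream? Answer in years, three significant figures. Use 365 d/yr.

708 years

K = 0.00124 cm/s × 864 = 1.071 m/d
Specific discharge q = 1.071 × 0.0039 = 0.004178 m/d
v_s = q/n_e = 0.004178/0.14 = 0.02985 m/d
L = 7.71 km = 7710 m
t = L / v = 7710 / 0.02985 = 258300 d
   = 258300 / 365 = 708 yr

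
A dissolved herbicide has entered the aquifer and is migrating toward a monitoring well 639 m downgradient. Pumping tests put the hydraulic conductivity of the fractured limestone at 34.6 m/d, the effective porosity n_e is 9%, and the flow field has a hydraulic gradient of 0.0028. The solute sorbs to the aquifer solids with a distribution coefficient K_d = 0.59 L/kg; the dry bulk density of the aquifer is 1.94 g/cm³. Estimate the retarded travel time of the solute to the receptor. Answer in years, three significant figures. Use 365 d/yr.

Specific discharge q = 34.6 × 0.0028 = 0.09688 m/d
Average linear velocity = 0.09688 / 0.09 = 1.076 m/d
Retardation R = 1 + ρ_b·K_d/n = 1 + 1.94×0.59/0.09 = 13.72
Contaminant velocity v_c = v/R = 1.076/13.72 = 0.07847 m/d
t = L/v_c = 639/0.07847 = 8143 d
   = 8143/365 = 22.3 yr

22.3 years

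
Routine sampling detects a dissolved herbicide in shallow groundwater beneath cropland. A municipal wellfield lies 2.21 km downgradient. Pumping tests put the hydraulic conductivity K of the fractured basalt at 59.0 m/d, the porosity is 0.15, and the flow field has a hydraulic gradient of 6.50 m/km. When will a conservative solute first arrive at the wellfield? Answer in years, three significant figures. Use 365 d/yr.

Specific discharge q = 59.0 × 0.0065 = 0.3835 m/d
v_s = q/n_e = 0.3835/0.15 = 2.557 m/d
L = 2.21 km = 2210 m
t = L / v = 2210 / 2.557 = 864.4 d
   = 864.4 / 365 = 2.37 yr

2.37 years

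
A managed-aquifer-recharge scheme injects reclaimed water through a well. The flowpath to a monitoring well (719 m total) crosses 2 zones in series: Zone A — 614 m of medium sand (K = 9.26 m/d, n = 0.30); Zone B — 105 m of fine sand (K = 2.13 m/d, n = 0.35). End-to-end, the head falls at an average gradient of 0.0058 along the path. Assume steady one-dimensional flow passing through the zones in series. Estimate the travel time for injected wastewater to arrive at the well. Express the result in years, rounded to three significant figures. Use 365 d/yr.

16.8 years

Continuity: the same q passes through each zone, so ΔH = q·Σ(L_j/K_j) — the zones act as resistances in series.
Σ(L/K) = 614/9.26 + 105/2.13 = 66.31 + 49.30 = 115.6 d
K_eq = L_total / Σ(L/K) = 719 / 115.6 = 6.220 m/d
q = K_eq · i = 6.220 × 0.0058 = 0.03607 m/d (same in every zone)
Zone A: v = q/n = 0.03607/0.30 = 0.1202 m/d → t_A = 614/0.1202 = 5106 d
Zone B: v = q/n = 0.03607/0.35 = 0.1031 m/d → t_B = 105/0.1031 = 1019 d
Total t = 5106 + 1019 = 6125 d
   = 6125 / 365 = 16.8 yr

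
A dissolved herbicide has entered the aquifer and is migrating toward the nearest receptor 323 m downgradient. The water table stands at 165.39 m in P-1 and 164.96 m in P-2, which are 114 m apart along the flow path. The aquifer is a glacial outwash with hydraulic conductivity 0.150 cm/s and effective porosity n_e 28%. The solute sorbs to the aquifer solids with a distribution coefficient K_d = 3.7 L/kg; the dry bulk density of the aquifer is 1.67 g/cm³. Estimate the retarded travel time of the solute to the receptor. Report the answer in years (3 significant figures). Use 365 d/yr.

Hydraulic gradient i = (165.39 − 164.96) / 114 = 0.43 / 114 = 0.003772
K = 0.150 cm/s × 864 = 129.6 m/d
Darcy flux q = K·i = 129.6 × 0.003772 = 0.4888 m/d
v_s = q/n_e = 0.4888/0.28 = 1.746 m/d
Retardation R = 1 + ρ_b·K_d/n = 1 + 1.67×3.7/0.28 = 23.07
Contaminant velocity v_c = v/R = 1.746/23.07 = 0.07568 m/d
t = L/v_c = 323/0.07568 = 4268 d
   = 4268/365 = 11.7 yr

11.7 years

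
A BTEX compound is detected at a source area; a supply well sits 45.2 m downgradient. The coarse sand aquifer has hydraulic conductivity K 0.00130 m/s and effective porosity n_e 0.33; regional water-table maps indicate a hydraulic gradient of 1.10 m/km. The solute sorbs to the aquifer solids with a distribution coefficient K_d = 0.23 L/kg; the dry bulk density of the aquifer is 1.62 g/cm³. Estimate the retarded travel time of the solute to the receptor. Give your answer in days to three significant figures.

K = 0.00130 m/s × 86400 s/d = 112.3 m/d
Specific discharge q = 112.3 × 0.0011 = 0.1236 m/d
v_s = q/n_e = 0.1236/0.33 = 0.3744 m/d
Retardation R = 1 + ρ_b·K_d/n = 1 + 1.62×0.23/0.33 = 2.129
Contaminant velocity v_c = v/R = 0.3744/2.129 = 0.1758 m/d
t = L/v_c = 45.2/0.1758 = 257.0 d

257 days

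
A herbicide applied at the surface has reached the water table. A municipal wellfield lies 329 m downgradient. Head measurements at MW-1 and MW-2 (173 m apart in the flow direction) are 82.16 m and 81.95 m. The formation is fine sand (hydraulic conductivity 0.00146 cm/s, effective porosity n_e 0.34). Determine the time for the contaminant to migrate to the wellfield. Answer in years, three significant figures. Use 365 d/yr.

Hydraulic gradient i = (82.16 − 81.95) / 173 = 0.21 / 173 = 0.001214
K = 0.00146 cm/s × 864 = 1.261 m/d
Darcy flux q = K·i = 1.261 × 0.001214 = 0.001531 m/d
Seepage velocity v = q / n = 0.001531 / 0.34 = 0.004504 m/d
t = L / v = 329 / 0.004504 = 73050 d
   = 73050 / 365 = 200 yr

200 years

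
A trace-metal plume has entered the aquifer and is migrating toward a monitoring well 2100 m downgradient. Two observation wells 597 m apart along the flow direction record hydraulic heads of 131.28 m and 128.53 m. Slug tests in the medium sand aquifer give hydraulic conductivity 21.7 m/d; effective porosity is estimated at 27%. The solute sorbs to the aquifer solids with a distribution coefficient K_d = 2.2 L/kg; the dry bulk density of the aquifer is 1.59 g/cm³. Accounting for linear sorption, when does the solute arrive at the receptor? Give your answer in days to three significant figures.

Hydraulic gradient i = (131.28 − 128.53) / 597 = 2.75 / 597 = 0.004606
q = Ki = 21.7 × 0.004606 = 0.09996 m/d
Seepage velocity v = q / n = 0.09996 / 0.27 = 0.3702 m/d
Retardation R = 1 + ρ_b·K_d/n = 1 + 1.59×2.2/0.27 = 13.96
Contaminant velocity v_c = v/R = 0.3702/13.96 = 0.02653 m/d
t = L/v_c = 2100/0.02653 = 79160 d

79200 days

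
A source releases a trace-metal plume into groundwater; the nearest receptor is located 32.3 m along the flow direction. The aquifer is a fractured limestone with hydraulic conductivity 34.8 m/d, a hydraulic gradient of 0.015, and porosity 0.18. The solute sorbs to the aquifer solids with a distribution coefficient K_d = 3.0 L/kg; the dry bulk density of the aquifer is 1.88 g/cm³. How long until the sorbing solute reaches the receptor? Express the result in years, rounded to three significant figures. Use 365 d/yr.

q = Ki = 34.8 × 0.015 = 0.5220 m/d
Seepage velocity v = q / n = 0.5220 / 0.18 = 2.900 m/d
Retardation R = 1 + ρ_b·K_d/n = 1 + 1.88×3.0/0.18 = 32.33
Contaminant velocity v_c = v/R = 2.900/32.33 = 0.08969 m/d
t = L/v_c = 32.3/0.08969 = 360.1 d
   = 360.1/365 = 0.987 yr

0.987 years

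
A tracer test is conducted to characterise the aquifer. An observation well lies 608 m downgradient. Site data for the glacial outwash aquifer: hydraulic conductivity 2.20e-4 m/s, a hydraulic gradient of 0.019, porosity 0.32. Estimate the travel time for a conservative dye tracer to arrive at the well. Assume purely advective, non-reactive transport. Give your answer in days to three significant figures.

K = 2.20e-4 m/s × 86400 s/d = 19.01 m/d
q = Ki = 19.01 × 0.019 = 0.3612 m/d
v_s = q/n_e = 0.3612/0.32 = 1.129 m/d
t = L / v = 608 / 1.129 = 538.7 d

539 days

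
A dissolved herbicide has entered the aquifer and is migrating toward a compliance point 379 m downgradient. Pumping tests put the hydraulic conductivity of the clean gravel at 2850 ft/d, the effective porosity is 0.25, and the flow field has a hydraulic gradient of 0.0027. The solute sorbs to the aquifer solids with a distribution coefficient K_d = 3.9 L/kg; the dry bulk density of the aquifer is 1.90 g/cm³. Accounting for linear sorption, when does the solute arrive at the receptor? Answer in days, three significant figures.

K = 2850 ft/d × 0.3048 = 868.7 m/d
Specific discharge q = 868.7 × 0.0027 = 2.345 m/d
v = Ki/n = 868.7·0.0027/0.25 = 9.382 m/d
Retardation R = 1 + ρ_b·K_d/n = 1 + 1.90×3.9/0.25 = 30.64
Contaminant velocity v_c = v/R = 9.382/30.64 = 0.3062 m/d
t = L/v_c = 379/0.3062 = 1238 d

1240 days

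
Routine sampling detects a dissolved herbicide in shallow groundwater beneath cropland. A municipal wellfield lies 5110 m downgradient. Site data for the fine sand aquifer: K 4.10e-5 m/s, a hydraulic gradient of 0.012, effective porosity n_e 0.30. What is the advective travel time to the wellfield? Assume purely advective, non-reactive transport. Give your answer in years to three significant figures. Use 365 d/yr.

K = 4.10e-5 m/s × 86400 s/d = 3.542 m/d
Specific discharge q = 3.542 × 0.012 = 0.04251 m/d
v = Ki/n = 3.542·0.012/0.30 = 0.1417 m/d
t = L / v = 5110 / 0.1417 = 36060 d
   = 36060 / 365 = 98.8 yr

98.8 years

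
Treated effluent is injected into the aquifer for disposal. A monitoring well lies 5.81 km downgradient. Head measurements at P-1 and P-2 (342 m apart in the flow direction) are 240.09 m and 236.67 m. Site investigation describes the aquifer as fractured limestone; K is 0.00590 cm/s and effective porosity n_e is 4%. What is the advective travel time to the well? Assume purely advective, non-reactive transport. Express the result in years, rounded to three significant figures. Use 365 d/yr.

12.5 years

Hydraulic gradient i = (240.09 − 236.67) / 342 = 3.42 / 342 = 0.01000
K = 0.00590 cm/s × 864 = 5.098 m/d
q = Ki = 5.098 × 0.01000 = 0.05098 m/d
v_s = q/n_e = 0.05098/0.04 = 1.274 m/d
L = 5.81 km = 5810 m
t = L / v = 5810 / 1.274 = 4559 d
   = 4559 / 365 = 12.5 yr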